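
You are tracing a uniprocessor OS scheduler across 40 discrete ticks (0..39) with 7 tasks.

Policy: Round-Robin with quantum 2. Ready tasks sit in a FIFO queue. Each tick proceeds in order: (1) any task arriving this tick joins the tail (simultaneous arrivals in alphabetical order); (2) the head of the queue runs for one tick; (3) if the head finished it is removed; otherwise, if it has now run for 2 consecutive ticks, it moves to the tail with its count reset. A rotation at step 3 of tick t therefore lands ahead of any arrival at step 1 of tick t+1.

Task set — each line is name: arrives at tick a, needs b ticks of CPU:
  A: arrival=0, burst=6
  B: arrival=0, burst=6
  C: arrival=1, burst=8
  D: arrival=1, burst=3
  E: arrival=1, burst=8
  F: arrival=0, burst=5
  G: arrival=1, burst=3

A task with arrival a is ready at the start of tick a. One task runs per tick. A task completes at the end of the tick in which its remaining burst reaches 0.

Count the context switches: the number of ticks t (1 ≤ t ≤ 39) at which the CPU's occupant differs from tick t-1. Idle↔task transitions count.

context switches = 21

t=0: queue=[A,B,F] q_used=0 → run A
t=1: queue=[A,B,F,C,D,E,G] q_used=1 → run A
t=2: queue=[B,F,C,D,E,G,A] q_used=0 → run B
t=3: queue=[B,F,C,D,E,G,A] q_used=1 → run B
t=4: queue=[F,C,D,E,G,A,B] q_used=0 → run F
t=5: queue=[F,C,D,E,G,A,B] q_used=1 → run F
t=6: queue=[C,D,E,G,A,B,F] q_used=0 → run C
t=7: queue=[C,D,E,G,A,B,F] q_used=1 → run C
t=8: queue=[D,E,G,A,B,F,C] q_used=0 → run D
t=9: queue=[D,E,G,A,B,F,C] q_used=1 → run D
t=10: queue=[E,G,A,B,F,C,D] q_used=0 → run E
t=11: queue=[E,G,A,B,F,C,D] q_used=1 → run E
t=12: queue=[G,A,B,F,C,D,E] q_used=0 → run G
t=13: queue=[G,A,B,F,C,D,E] q_used=1 → run G
t=14: queue=[A,B,F,C,D,E,G] q_used=0 → run A
t=15: queue=[A,B,F,C,D,E,G] q_used=1 → run A
t=16: queue=[B,F,C,D,E,G,A] q_used=0 → run B
t=17: queue=[B,F,C,D,E,G,A] q_used=1 → run B
t=18: queue=[F,C,D,E,G,A,B] q_used=0 → run F
t=19: queue=[F,C,D,E,G,A,B] q_used=1 → run F
t=20: queue=[C,D,E,G,A,B,F] q_used=0 → run C
t=21: queue=[C,D,E,G,A,B,F] q_used=1 → run C
t=22: queue=[D,E,G,A,B,F,C] q_used=0 → run D
t=23: queue=[E,G,A,B,F,C] q_used=0 → run E
t=24: queue=[E,G,A,B,F,C] q_used=1 → run E
t=25: queue=[G,A,B,F,C,E] q_used=0 → run G
t=26: queue=[A,B,F,C,E] q_used=0 → run A
t=27: queue=[A,B,F,C,E] q_used=1 → run A
t=28: queue=[B,F,C,E] q_used=0 → run B
t=29: queue=[B,F,C,E] q_used=1 → run B
t=30: queue=[F,C,E] q_used=0 → run F
t=31: queue=[C,E] q_used=0 → run C
t=32: queue=[C,E] q_used=1 → run C
t=33: queue=[E,C] q_used=0 → run E
t=34: queue=[E,C] q_used=1 → run E
t=35: queue=[C,E] q_used=0 → run C
t=36: queue=[C,E] q_used=1 → run C
t=37: queue=[E] q_used=0 → run E
t=38: queue=[E] q_used=1 → run E
t=39: (idle)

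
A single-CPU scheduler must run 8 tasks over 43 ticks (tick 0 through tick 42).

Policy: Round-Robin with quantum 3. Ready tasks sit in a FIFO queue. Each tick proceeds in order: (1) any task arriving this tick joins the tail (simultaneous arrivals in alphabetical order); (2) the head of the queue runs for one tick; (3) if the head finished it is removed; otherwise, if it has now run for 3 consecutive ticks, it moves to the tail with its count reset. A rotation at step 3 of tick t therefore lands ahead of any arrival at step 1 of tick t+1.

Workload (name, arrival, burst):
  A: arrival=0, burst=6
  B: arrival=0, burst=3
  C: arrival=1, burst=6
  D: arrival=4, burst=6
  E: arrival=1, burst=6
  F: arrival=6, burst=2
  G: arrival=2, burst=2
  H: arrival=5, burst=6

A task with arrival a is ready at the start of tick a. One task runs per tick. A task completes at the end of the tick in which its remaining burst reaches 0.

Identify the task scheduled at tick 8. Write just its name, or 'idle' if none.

t=0: queue=[A,B] q_used=0 → run A
t=1: queue=[A,B,C,E] q_used=1 → run A
t=2: queue=[A,B,C,E,G] q_used=2 → run A
t=3: queue=[B,C,E,G,A] q_used=0 → run B
t=4: queue=[B,C,E,G,A,D] q_used=1 → run B
t=5: queue=[B,C,E,G,A,D,H] q_used=2 → run B
t=6: queue=[C,E,G,A,D,H,F] q_used=0 → run C
t=7: queue=[C,E,G,A,D,H,F] q_used=1 → run C
t=8: queue=[C,E,G,A,D,H,F] q_used=2 → run C
t=9: queue=[E,G,A,D,H,F,C] q_used=0 → run E
t=10: queue=[E,G,A,D,H,F,C] q_used=1 → run E
t=11: queue=[E,G,A,D,H,F,C] q_used=2 → run E
t=12: queue=[G,A,D,H,F,C,E] q_used=0 → run G
t=13: queue=[G,A,D,H,F,C,E] q_used=1 → run G
t=14: queue=[A,D,H,F,C,E] q_used=0 → run A
t=15: queue=[A,D,H,F,C,E] q_used=1 → run A
t=16: queue=[A,D,H,F,C,E] q_used=2 → run A
t=17: queue=[D,H,F,C,E] q_used=0 → run D
t=18: queue=[D,H,F,C,E] q_used=1 → run D
t=19: queue=[D,H,F,C,E] q_used=2 → run D
t=20: queue=[H,F,C,E,D] q_used=0 → run H
t=21: queue=[H,F,C,E,D] q_used=1 → run H
t=22: queue=[H,F,C,E,D] q_used=2 → run H
t=23: queue=[F,C,E,D,H] q_used=0 → run F
t=24: queue=[F,C,E,D,H] q_used=1 → run F
t=25: queue=[C,E,D,H] q_used=0 → run C
t=26: queue=[C,E,D,H] q_used=1 → run C
t=27: queue=[C,E,D,H] q_used=2 → run C
t=28: queue=[E,D,H] q_used=0 → run E
t=29: queue=[E,D,H] q_used=1 → run E
t=30: queue=[E,D,H] q_used=2 → run E
t=31: queue=[D,H] q_used=0 → run D
t=32: queue=[D,H] q_used=1 → run D
t=33: queue=[D,H] q_used=2 → run D
t=34: queue=[H] q_used=0 → run H
t=35: queue=[H] q_used=1 → run H
t=36: queue=[H] q_used=2 → run H
t=37: (idle)
t=38: (idle)
t=39: (idle)
t=40: (idle)
t=41: (idle)
t=42: (idle)

running at tick 8 = C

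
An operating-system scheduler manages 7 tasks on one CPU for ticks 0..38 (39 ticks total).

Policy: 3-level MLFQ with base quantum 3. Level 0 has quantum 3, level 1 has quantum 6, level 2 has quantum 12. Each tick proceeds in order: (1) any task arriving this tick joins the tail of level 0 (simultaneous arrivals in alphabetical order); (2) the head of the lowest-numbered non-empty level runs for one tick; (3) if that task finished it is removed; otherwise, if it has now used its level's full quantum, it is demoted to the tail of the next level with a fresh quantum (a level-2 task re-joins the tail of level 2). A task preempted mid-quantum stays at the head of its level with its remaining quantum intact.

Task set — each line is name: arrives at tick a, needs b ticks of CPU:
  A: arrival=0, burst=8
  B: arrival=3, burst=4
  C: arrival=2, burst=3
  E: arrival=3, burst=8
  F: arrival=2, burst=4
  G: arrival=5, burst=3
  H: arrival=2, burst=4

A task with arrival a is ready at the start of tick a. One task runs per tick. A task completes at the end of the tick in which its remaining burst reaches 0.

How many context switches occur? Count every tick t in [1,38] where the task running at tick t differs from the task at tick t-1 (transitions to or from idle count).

t=0: L0/L1/L2 = A/-/- → run A
t=1: L0/L1/L2 = A/-/- → run A
t=2: L0/L1/L2 = ACFH/-/- → run A
t=3: L0/L1/L2 = CFHBE/A/- → run C
t=4: L0/L1/L2 = CFHBE/A/- → run C
t=5: L0/L1/L2 = CFHBEG/A/- → run C
t=6: L0/L1/L2 = FHBEG/A/- → run F
t=7: L0/L1/L2 = FHBEG/A/- → run F
t=8: L0/L1/L2 = FHBEG/A/- → run F
t=9: L0/L1/L2 = HBEG/AF/- → run H
t=10: L0/L1/L2 = HBEG/AF/- → run H
t=11: L0/L1/L2 = HBEG/AF/- → run H
t=12: L0/L1/L2 = BEG/AFH/- → run B
t=13: L0/L1/L2 = BEG/AFH/- → run B
t=14: L0/L1/L2 = BEG/AFH/- → run B
t=15: L0/L1/L2 = EG/AFHB/- → run E
t=16: L0/L1/L2 = EG/AFHB/- → run E
t=17: L0/L1/L2 = EG/AFHB/- → run E
t=18: L0/L1/L2 = G/AFHBE/- → run G
t=19: L0/L1/L2 = G/AFHBE/- → run G
t=20: L0/L1/L2 = G/AFHBE/- → run G
t=21: L0/L1/L2 = -/AFHBE/- → run A
t=22: L0/L1/L2 = -/AFHBE/- → run A
t=23: L0/L1/L2 = -/AFHBE/- → run A
t=24: L0/L1/L2 = -/AFHBE/- → run A
t=25: L0/L1/L2 = -/AFHBE/- → run A
t=26: L0/L1/L2 = -/FHBE/- → run F
t=27: L0/L1/L2 = -/HBE/- → run H
t=28: L0/L1/L2 = -/BE/- → run B
t=29: L0/L1/L2 = -/E/- → run E
t=30: L0/L1/L2 = -/E/- → run E
t=31: L0/L1/L2 = -/E/- → run E
t=32: L0/L1/L2 = -/E/- → run E
t=33: L0/L1/L2 = -/E/- → run E
t=34: (idle)
t=35: (idle)
t=36: (idle)
t=37: (idle)
t=38: (idle)

context switches = 12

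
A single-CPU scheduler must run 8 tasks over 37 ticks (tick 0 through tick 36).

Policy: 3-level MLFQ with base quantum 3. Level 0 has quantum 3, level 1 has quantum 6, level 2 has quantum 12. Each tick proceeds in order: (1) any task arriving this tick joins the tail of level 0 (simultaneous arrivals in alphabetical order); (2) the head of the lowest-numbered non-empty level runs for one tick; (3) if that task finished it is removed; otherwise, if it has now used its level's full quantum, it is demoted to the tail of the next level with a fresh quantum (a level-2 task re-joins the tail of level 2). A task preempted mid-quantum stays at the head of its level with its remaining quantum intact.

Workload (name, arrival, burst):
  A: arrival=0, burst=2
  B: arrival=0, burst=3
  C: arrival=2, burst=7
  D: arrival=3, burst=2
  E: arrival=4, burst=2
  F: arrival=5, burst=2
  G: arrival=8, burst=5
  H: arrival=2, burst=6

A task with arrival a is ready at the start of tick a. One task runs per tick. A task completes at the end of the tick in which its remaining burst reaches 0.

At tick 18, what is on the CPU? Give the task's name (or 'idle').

t=0: L0/L1/L2 = AB/-/- → run A
t=1: L0/L1/L2 = AB/-/- → run A
t=2: L0/L1/L2 = BCH/-/- → run B
t=3: L0/L1/L2 = BCHD/-/- → run B
t=4: L0/L1/L2 = BCHDE/-/- → run B
t=5: L0/L1/L2 = CHDEF/-/- → run C
t=6: L0/L1/L2 = CHDEF/-/- → run C
t=7: L0/L1/L2 = CHDEF/-/- → run C
t=8: L0/L1/L2 = HDEFG/C/- → run H
t=9: L0/L1/L2 = HDEFG/C/- → run H
t=10: L0/L1/L2 = HDEFG/C/- → run H
t=11: L0/L1/L2 = DEFG/CH/- → run D
t=12: L0/L1/L2 = DEFG/CH/- → run D
t=13: L0/L1/L2 = EFG/CH/- → run E
t=14: L0/L1/L2 = EFG/CH/- → run E
t=15: L0/L1/L2 = FG/CH/- → run F
t=16: L0/L1/L2 = FG/CH/- → run F
t=17: L0/L1/L2 = G/CH/- → run G
t=18: L0/L1/L2 = G/CH/- → run G
t=19: L0/L1/L2 = G/CH/- → run G
t=20: L0/L1/L2 = -/CHG/- → run C
t=21: L0/L1/L2 = -/CHG/- → run C
t=22: L0/L1/L2 = -/CHG/- → run C
t=23: L0/L1/L2 = -/CHG/- → run C
t=24: L0/L1/L2 = -/HG/- → run H
t=25: L0/L1/L2 = -/HG/- → run H
t=26: L0/L1/L2 = -/HG/- → run H
t=27: L0/L1/L2 = -/G/- → run G
t=28: L0/L1/L2 = -/G/- → run G
t=29: (idle)
t=30: (idle)
t=31: (idle)
t=32: (idle)
t=33: (idle)
t=34: (idle)
t=35: (idle)
t=36: (idle)

running at tick 18 = G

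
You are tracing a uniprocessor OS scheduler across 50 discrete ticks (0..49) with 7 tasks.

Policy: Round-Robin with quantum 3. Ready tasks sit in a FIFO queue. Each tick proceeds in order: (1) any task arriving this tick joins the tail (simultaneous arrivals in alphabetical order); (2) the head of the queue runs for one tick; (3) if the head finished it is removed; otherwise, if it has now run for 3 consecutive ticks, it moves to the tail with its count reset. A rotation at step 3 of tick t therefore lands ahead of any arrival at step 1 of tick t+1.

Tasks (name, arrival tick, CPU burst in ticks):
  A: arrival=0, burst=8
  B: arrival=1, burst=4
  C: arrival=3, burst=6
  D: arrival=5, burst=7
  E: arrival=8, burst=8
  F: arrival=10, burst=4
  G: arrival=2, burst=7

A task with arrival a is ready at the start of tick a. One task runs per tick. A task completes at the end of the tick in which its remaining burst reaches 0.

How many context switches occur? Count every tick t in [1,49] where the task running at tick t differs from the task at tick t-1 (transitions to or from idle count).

t=0: queue=[A] q_used=0 → run A
t=1: queue=[A,B] q_used=1 → run A
t=2: queue=[A,B,G] q_used=2 → run A
t=3: queue=[B,G,A,C] q_used=0 → run B
t=4: queue=[B,G,A,C] q_used=1 → run B
t=5: queue=[B,G,A,C,D] q_used=2 → run B
t=6: queue=[G,A,C,D,B] q_used=0 → run G
t=7: queue=[G,A,C,D,B] q_used=1 → run G
t=8: queue=[G,A,C,D,B,E] q_used=2 → run G
t=9: queue=[A,C,D,B,E,G] q_used=0 → run A
t=10: queue=[A,C,D,B,E,G,F] q_used=1 → run A
t=11: queue=[A,C,D,B,E,G,F] q_used=2 → run A
t=12: queue=[C,D,B,E,G,F,A] q_used=0 → run C
t=13: queue=[C,D,B,E,G,F,A] q_used=1 → run C
t=14: queue=[C,D,B,E,G,F,A] q_used=2 → run C
t=15: queue=[D,B,E,G,F,A,C] q_used=0 → run D
t=16: queue=[D,B,E,G,F,A,C] q_used=1 → run D
t=17: queue=[D,B,E,G,F,A,C] q_used=2 → run D
t=18: queue=[B,E,G,F,A,C,D] q_used=0 → run B
t=19: queue=[E,G,F,A,C,D] q_used=0 → run E
t=20: queue=[E,G,F,A,C,D] q_used=1 → run E
t=21: queue=[E,G,F,A,C,D] q_used=2 → run E
t=22: queue=[G,F,A,C,D,E] q_used=0 → run G
t=23: queue=[G,F,A,C,D,E] q_used=1 → run G
t=24: queue=[G,F,A,C,D,E] q_used=2 → run G
t=25: queue=[F,A,C,D,E,G] q_used=0 → run F
t=26: queue=[F,A,C,D,E,G] q_used=1 → run F
t=27: queue=[F,A,C,D,E,G] q_used=2 → run F
t=28: queue=[A,C,D,E,G,F] q_used=0 → run A
t=29: queue=[A,C,D,E,G,F] q_used=1 → run A
t=30: queue=[C,D,E,G,F] q_used=0 → run C
t=31: queue=[C,D,E,G,F] q_used=1 → run C
t=32: queue=[C,D,E,G,F] q_used=2 → run C
t=33: queue=[D,E,G,F] q_used=0 → run D
t=34: queue=[D,E,G,F] q_used=1 → run D
t=35: queue=[D,E,G,F] q_used=2 → run D
t=36: queue=[E,G,F,D] q_used=0 → run E
t=37: queue=[E,G,F,D] q_used=1 → run E
t=38: queue=[E,G,F,D] q_used=2 → run E
t=39: queue=[G,F,D,E] q_used=0 → run G
t=40: queue=[F,D,E] q_used=0 → run F
t=41: queue=[D,E] q_used=0 → run D
t=42: queue=[E] q_used=0 → run E
t=43: queue=[E] q_used=1 → run E
t=44: (idle)
t=45: (idle)
t=46: (idle)
t=47: (idle)
t=48: (idle)
t=49: (idle)

context switches = 18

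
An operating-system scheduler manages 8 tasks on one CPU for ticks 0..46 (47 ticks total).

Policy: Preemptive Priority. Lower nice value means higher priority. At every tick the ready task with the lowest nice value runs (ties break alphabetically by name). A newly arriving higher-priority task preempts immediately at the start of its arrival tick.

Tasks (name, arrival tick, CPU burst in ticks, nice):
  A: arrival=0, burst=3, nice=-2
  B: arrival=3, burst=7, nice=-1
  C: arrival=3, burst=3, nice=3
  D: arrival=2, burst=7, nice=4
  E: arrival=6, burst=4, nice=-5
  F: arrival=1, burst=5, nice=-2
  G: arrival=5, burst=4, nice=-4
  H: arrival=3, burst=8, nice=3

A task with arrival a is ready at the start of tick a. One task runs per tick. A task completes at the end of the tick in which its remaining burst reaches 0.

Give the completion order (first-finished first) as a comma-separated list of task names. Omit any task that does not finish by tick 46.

completion order = A, E, G, F, B, C, H, D

t=0: ready={A} → run A
t=1: ready={A,F} → run A
t=2: ready={A,D,F} → run A
t=3: ready={B,C,D,F,H} → run F
t=4: ready={B,C,D,F,H} → run F
t=5: ready={B,C,D,F,G,H} → run G
t=6: ready={B,C,D,E,F,G,H} → run E
t=7: ready={B,C,D,E,F,G,H} → run E
t=8: ready={B,C,D,E,F,G,H} → run E
t=9: ready={B,C,D,E,F,G,H} → run E
t=10: ready={B,C,D,F,G,H} → run G
t=11: ready={B,C,D,F,G,H} → run G
t=12: ready={B,C,D,F,G,H} → run G
t=13: ready={B,C,D,F,H} → run F
t=14: ready={B,C,D,F,H} → run F
t=15: ready={B,C,D,F,H} → run F
t=16: ready={B,C,D,H} → run B
t=17: ready={B,C,D,H} → run B
t=18: ready={B,C,D,H} → run B
t=19: ready={B,C,D,H} → run B
t=20: ready={B,C,D,H} → run B
t=21: ready={B,C,D,H} → run B
t=22: ready={B,C,D,H} → run B
t=23: ready={C,D,H} → run C
t=24: ready={C,D,H} → run C
t=25: ready={C,D,H} → run C
t=26: ready={D,H} → run H
t=27: ready={D,H} → run H
t=28: ready={D,H} → run H
t=29: ready={D,H} → run H
t=30: ready={D,H} → run H
t=31: ready={D,H} → run H
t=32: ready={D,H} → run H
t=33: ready={D,H} → run H
t=34: ready={D} → run D
t=35: ready={D} → run D
t=36: ready={D} → run D
t=37: ready={D} → run D
t=38: ready={D} → run D
t=39: ready={D} → run D
t=40: ready={D} → run D
t=41: (idle)
t=42: (idle)
t=43: (idle)
t=44: (idle)
t=45: (idle)
t=46: (idle)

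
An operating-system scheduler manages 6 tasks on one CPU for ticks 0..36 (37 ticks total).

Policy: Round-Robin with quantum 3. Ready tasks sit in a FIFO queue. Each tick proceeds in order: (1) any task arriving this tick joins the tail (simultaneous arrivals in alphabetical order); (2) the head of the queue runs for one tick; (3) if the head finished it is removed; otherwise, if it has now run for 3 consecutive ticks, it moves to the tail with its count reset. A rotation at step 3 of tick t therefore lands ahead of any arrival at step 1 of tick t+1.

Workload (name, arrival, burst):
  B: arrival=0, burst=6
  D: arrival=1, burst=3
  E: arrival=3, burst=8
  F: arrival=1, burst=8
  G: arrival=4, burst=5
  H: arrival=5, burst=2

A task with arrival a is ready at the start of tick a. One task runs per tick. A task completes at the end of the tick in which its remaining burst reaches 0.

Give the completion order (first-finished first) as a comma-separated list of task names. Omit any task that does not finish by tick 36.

t=0: queue=[B] q_used=0 → run B
t=1: queue=[B,D,F] q_used=1 → run B
t=2: queue=[B,D,F] q_used=2 → run B
t=3: queue=[D,F,B,E] q_used=0 → run D
t=4: queue=[D,F,B,E,G] q_used=1 → run D
t=5: queue=[D,F,B,E,G,H] q_used=2 → run D
t=6: queue=[F,B,E,G,H] q_used=0 → run F
t=7: queue=[F,B,E,G,H] q_used=1 → run F
t=8: queue=[F,B,E,G,H] q_used=2 → run F
t=9: queue=[B,E,G,H,F] q_used=0 → run B
t=10: queue=[B,E,G,H,F] q_used=1 → run B
t=11: queue=[B,E,G,H,F] q_used=2 → run B
t=12: queue=[E,G,H,F] q_used=0 → run E
t=13: queue=[E,G,H,F] q_used=1 → run E
t=14: queue=[E,G,H,F] q_used=2 → run E
t=15: queue=[G,H,F,E] q_used=0 → run G
t=16: queue=[G,H,F,E] q_used=1 → run G
t=17: queue=[G,H,F,E] q_used=2 → run G
t=18: queue=[H,F,E,G] q_used=0 → run H
t=19: queue=[H,F,E,G] q_used=1 → run H
t=20: queue=[F,E,G] q_used=0 → run F
t=21: queue=[F,E,G] q_used=1 → run F
t=22: queue=[F,E,G] q_used=2 → run F
t=23: queue=[E,G,F] q_used=0 → run E
t=24: queue=[E,G,F] q_used=1 → run E
t=25: queue=[E,G,F] q_used=2 → run E
t=26: queue=[G,F,E] q_used=0 → run G
t=27: queue=[G,F,E] q_used=1 → run G
t=28: queue=[F,E] q_used=0 → run F
t=29: queue=[F,E] q_used=1 → run F
t=30: queue=[E] q_used=0 → run E
t=31: queue=[E] q_used=1 → run E
t=32: (idle)
t=33: (idle)
t=34: (idle)
t=35: (idle)
t=36: (idle)

completion order = D, B, H, G, F, E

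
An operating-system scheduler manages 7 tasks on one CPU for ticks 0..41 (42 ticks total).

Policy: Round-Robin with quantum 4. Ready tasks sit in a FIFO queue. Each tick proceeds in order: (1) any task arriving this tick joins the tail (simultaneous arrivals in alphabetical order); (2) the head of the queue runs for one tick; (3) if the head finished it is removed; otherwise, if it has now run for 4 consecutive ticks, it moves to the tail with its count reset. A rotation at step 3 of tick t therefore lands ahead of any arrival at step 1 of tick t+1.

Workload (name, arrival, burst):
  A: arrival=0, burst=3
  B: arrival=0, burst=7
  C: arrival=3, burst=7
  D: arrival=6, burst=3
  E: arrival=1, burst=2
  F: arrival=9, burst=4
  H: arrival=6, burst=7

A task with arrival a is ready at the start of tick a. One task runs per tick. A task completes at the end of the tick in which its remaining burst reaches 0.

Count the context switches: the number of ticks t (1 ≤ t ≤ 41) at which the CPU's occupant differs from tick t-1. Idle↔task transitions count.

context switches = 10

t=0: queue=[A,B] q_used=0 → run A
t=1: queue=[A,B,E] q_used=1 → run A
t=2: queue=[A,B,E] q_used=2 → run A
t=3: queue=[B,E,C] q_used=0 → run B
t=4: queue=[B,E,C] q_used=1 → run B
t=5: queue=[B,E,C] q_used=2 → run B
t=6: queue=[B,E,C,D,H] q_used=3 → run B
t=7: queue=[E,C,D,H,B] q_used=0 → run E
t=8: queue=[E,C,D,H,B] q_used=1 → run E
t=9: queue=[C,D,H,B,F] q_used=0 → run C
t=10: queue=[C,D,H,B,F] q_used=1 → run C
t=11: queue=[C,D,H,B,F] q_used=2 → run C
t=12: queue=[C,D,H,B,F] q_used=3 → run C
t=13: queue=[D,H,B,F,C] q_used=0 → run D
t=14: queue=[D,H,B,F,C] q_used=1 → run D
t=15: queue=[D,H,B,F,C] q_used=2 → run D
t=16: queue=[H,B,F,C] q_used=0 → run H
t=17: queue=[H,B,F,C] q_used=1 → run H
t=18: queue=[H,B,F,C] q_used=2 → run H
t=19: queue=[H,B,F,C] q_used=3 → run H
t=20: queue=[B,F,C,H] q_used=0 → run B
t=21: queue=[B,F,C,H] q_used=1 → run B
t=22: queue=[B,F,C,H] q_used=2 → run B
t=23: queue=[F,C,H] q_used=0 → run F
t=24: queue=[F,C,H] q_used=1 → run F
t=25: queue=[F,C,H] q_used=2 → run F
t=26: queue=[F,C,H] q_used=3 → run F
t=27: queue=[C,H] q_used=0 → run C
t=28: queue=[C,H] q_used=1 → run C
t=29: queue=[C,H] q_used=2 → run C
t=30: queue=[H] q_used=0 → run H
t=31: queue=[H] q_used=1 → run H
t=32: queue=[H] q_used=2 → run H
t=33: (idle)
t=34: (idle)
t=35: (idle)
t=36: (idle)
t=37: (idle)
t=38: (idle)
t=39: (idle)
t=40: (idle)
t=41: (idle)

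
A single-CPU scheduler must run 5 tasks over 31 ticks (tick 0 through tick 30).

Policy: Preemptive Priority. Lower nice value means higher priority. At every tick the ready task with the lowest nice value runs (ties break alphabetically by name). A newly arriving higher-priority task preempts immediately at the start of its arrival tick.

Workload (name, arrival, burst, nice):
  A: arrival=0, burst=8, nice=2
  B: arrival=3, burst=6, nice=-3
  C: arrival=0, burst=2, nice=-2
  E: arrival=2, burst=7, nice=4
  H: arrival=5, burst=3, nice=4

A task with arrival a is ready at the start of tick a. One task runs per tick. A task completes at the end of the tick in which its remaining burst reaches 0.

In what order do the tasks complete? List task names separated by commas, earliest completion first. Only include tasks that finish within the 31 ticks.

completion order = C, B, A, E, H

t=0: ready={A,C} → run C
t=1: ready={A,C} → run C
t=2: ready={A,E} → run A
t=3: ready={A,B,E} → run B
t=4: ready={A,B,E} → run B
t=5: ready={A,B,E,H} → run B
t=6: ready={A,B,E,H} → run B
t=7: ready={A,B,E,H} → run B
t=8: ready={A,B,E,H} → run B
t=9: ready={A,E,H} → run A
t=10: ready={A,E,H} → run A
t=11: ready={A,E,H} → run A
t=12: ready={A,E,H} → run A
t=13: ready={A,E,H} → run A
t=14: ready={A,E,H} → run A
t=15: ready={A,E,H} → run A
t=16: ready={E,H} → run E
t=17: ready={E,H} → run E
t=18: ready={E,H} → run E
t=19: ready={E,H} → run E
t=20: ready={E,H} → run E
t=21: ready={E,H} → run E
t=22: ready={E,H} → run E
t=23: ready={H} → run H
t=24: ready={H} → run H
t=25: ready={H} → run H
t=26: (idle)
t=27: (idle)
t=28: (idle)
t=29: (idle)
t=30: (idle)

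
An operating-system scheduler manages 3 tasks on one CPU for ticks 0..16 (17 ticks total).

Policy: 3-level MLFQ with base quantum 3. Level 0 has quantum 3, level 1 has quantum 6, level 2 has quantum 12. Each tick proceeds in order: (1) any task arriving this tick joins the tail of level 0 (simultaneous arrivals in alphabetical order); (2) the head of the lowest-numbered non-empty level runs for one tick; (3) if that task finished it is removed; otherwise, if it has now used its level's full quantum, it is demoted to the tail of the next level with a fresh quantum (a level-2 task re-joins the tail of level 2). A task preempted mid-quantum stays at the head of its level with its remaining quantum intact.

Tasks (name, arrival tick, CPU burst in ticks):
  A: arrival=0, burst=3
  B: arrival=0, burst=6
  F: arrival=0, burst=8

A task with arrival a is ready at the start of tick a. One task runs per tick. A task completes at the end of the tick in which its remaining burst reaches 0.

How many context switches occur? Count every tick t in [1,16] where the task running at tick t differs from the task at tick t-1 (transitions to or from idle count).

t=0: L0/L1/L2 = ABF/-/- → run A
t=1: L0/L1/L2 = ABF/-/- → run A
t=2: L0/L1/L2 = ABF/-/- → run A
t=3: L0/L1/L2 = BF/-/- → run B
t=4: L0/L1/L2 = BF/-/- → run B
t=5: L0/L1/L2 = BF/-/- → run B
t=6: L0/L1/L2 = F/B/- → run F
t=7: L0/L1/L2 = F/B/- → run F
t=8: L0/L1/L2 = F/B/- → run F
t=9: L0/L1/L2 = -/BF/- → run B
t=10: L0/L1/L2 = -/BF/- → run B
t=11: L0/L1/L2 = -/BF/- → run B
t=12: L0/L1/L2 = -/F/- → run F
t=13: L0/L1/L2 = -/F/- → run F
t=14: L0/L1/L2 = -/F/- → run F
t=15: L0/L1/L2 = -/F/- → run F
t=16: L0/L1/L2 = -/F/- → run F

context switches = 4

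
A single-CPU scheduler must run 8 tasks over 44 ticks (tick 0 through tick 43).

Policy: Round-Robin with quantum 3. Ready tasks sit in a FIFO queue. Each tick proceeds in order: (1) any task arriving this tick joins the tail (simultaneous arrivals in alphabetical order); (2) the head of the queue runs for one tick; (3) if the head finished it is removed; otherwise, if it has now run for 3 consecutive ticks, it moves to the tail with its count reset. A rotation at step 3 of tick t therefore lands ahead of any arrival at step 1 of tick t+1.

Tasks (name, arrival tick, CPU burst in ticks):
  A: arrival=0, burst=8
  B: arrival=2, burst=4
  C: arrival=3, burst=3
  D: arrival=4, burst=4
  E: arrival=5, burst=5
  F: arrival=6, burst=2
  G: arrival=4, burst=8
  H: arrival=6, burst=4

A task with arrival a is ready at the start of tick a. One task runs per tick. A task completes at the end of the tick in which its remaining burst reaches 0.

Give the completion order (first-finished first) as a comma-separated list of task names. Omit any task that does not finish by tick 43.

completion order = C, B, F, A, D, E, H, G

t=0: queue=[A] q_used=0 → run A
t=1: queue=[A] q_used=1 → run A
t=2: queue=[A,B] q_used=2 → run A
t=3: queue=[B,A,C] q_used=0 → run B
t=4: queue=[B,A,C,D,G] q_used=1 → run B
t=5: queue=[B,A,C,D,G,E] q_used=2 → run B
t=6: queue=[A,C,D,G,E,B,F,H] q_used=0 → run A
t=7: queue=[A,C,D,G,E,B,F,H] q_used=1 → run A
t=8: queue=[A,C,D,G,E,B,F,H] q_used=2 → run A
t=9: queue=[C,D,G,E,B,F,H,A] q_used=0 → run C
t=10: queue=[C,D,G,E,B,F,H,A] q_used=1 → run C
t=11: queue=[C,D,G,E,B,F,H,A] q_used=2 → run C
t=12: queue=[D,G,E,B,F,H,A] q_used=0 → run D
t=13: queue=[D,G,E,B,F,H,A] q_used=1 → run D
t=14: queue=[D,G,E,B,F,H,A] q_used=2 → run D
t=15: queue=[G,E,B,F,H,A,D] q_used=0 → run G
t=16: queue=[G,E,B,F,H,A,D] q_used=1 → run G
t=17: queue=[G,E,B,F,H,A,D] q_used=2 → run G
t=18: queue=[E,B,F,H,A,D,G] q_used=0 → run E
t=19: queue=[E,B,F,H,A,D,G] q_used=1 → run E
t=20: queue=[E,B,F,H,A,D,G] q_used=2 → run E
t=21: queue=[B,F,H,A,D,G,E] q_used=0 → run B
t=22: queue=[F,H,A,D,G,E] q_used=0 → run F
t=23: queue=[F,H,A,D,G,E] q_used=1 → run F
t=24: queue=[H,A,D,G,E] q_used=0 → run H
t=25: queue=[H,A,D,G,E] q_used=1 → run H
t=26: queue=[H,A,D,G,E] q_used=2 → run H
t=27: queue=[A,D,G,E,H] q_used=0 → run A
t=28: queue=[A,D,G,E,H] q_used=1 → run A
t=29: queue=[D,G,E,H] q_used=0 → run D
t=30: queue=[G,E,H] q_used=0 → run G
t=31: queue=[G,E,H] q_used=1 → run G
t=32: queue=[G,E,H] q_used=2 → run G
t=33: queue=[E,H,G] q_used=0 → run E
t=34: queue=[E,H,G] q_used=1 → run E
t=35: queue=[H,G] q_used=0 → run H
t=36: queue=[G] q_used=0 → run G
t=37: queue=[G] q_used=1 → run G
t=38: (idle)
t=39: (idle)
t=40: (idle)
t=41: (idle)
t=42: (idle)
t=43: (idle)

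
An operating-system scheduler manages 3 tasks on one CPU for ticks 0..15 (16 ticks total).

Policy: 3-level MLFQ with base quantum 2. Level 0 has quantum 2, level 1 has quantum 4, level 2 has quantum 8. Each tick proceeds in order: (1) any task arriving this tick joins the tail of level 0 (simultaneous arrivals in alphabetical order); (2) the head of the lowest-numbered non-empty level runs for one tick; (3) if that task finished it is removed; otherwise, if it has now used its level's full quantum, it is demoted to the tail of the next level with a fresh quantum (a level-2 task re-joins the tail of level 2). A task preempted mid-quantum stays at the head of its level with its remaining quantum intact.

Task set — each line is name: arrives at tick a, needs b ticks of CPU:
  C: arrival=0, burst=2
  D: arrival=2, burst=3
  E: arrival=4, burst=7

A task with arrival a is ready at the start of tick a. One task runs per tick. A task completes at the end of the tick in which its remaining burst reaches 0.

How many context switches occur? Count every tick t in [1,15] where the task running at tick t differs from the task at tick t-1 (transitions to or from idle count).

t=0: L0/L1/L2 = C/-/- → run C
t=1: L0/L1/L2 = C/-/- → run C
t=2: L0/L1/L2 = D/-/- → run D
t=3: L0/L1/L2 = D/-/- → run D
t=4: L0/L1/L2 = E/D/- → run E
t=5: L0/L1/L2 = E/D/- → run E
t=6: L0/L1/L2 = -/DE/- → run D
t=7: L0/L1/L2 = -/E/- → run E
t=8: L0/L1/L2 = -/E/- → run E
t=9: L0/L1/L2 = -/E/- → run E
t=10: L0/L1/L2 = -/E/- → run E
t=11: L0/L1/L2 = -/-/E → run E
t=12: (idle)
t=13: (idle)
t=14: (idle)
t=15: (idle)

context switches = 5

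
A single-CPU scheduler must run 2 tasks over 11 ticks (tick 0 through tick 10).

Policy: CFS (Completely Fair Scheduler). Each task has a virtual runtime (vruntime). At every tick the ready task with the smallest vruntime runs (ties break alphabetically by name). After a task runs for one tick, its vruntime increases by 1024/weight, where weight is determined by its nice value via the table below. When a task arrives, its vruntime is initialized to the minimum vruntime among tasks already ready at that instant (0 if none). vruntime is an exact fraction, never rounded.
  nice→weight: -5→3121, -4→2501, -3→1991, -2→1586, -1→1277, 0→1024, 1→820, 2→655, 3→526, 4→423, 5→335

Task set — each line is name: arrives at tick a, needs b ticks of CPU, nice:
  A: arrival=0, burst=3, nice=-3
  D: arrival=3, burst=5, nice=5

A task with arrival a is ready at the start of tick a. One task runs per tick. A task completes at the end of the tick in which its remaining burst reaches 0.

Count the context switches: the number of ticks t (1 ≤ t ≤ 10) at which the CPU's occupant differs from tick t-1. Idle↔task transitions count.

t=0: vr[A=0] → run A
t=1: vr[A=1024/1991] → run A
t=2: vr[A=2048/1991] → run A
t=3: vr[D=0] → run D
t=4: vr[D=1024/335] → run D
t=5: vr[D=2048/335] → run D
t=6: vr[D=3072/335] → run D
t=7: vr[D=4096/335] → run D
t=8: (idle)
t=9: (idle)
t=10: (idle)

context switches = 2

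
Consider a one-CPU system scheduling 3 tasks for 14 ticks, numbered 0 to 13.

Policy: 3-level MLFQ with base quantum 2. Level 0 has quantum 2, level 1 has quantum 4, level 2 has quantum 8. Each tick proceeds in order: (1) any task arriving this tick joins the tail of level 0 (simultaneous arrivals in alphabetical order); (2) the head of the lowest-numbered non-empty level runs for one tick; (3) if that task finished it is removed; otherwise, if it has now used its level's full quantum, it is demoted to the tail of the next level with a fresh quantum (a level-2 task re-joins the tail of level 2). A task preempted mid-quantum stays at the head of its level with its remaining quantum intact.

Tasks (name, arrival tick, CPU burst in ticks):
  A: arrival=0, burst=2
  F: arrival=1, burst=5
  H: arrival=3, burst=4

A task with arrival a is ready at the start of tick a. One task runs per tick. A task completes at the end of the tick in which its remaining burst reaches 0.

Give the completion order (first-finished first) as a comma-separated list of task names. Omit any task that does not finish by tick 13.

t=0: L0/L1/L2 = A/-/- → run A
t=1: L0/L1/L2 = AF/-/- → run A
t=2: L0/L1/L2 = F/-/- → run F
t=3: L0/L1/L2 = FH/-/- → run F
t=4: L0/L1/L2 = H/F/- → run H
t=5: L0/L1/L2 = H/F/- → run H
t=6: L0/L1/L2 = -/FH/- → run F
t=7: L0/L1/L2 = -/FH/- → run F
t=8: L0/L1/L2 = -/FH/- → run F
t=9: L0/L1/L2 = -/H/- → run H
t=10: L0/L1/L2 = -/H/- → run H
t=11: (idle)
t=12: (idle)
t=13: (idle)

completion order = A, F, H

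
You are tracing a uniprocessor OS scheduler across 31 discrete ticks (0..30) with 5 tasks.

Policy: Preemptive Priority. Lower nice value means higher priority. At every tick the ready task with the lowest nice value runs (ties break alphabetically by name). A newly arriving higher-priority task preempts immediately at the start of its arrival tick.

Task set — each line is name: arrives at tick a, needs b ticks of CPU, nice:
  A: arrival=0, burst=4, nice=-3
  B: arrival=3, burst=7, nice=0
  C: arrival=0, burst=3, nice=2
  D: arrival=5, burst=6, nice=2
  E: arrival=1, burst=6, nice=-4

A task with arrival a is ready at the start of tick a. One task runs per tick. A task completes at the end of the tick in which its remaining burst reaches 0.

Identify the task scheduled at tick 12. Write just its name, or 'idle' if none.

t=0: ready={A,C} → run A
t=1: ready={A,C,E} → run E
t=2: ready={A,C,E} → run E
t=3: ready={A,B,C,E} → run E
t=4: ready={A,B,C,E} → run E
t=5: ready={A,B,C,D,E} → run E
t=6: ready={A,B,C,D,E} → run E
t=7: ready={A,B,C,D} → run A
t=8: ready={A,B,C,D} → run A
t=9: ready={A,B,C,D} → run A
t=10: ready={B,C,D} → run B
t=11: ready={B,C,D} → run B
t=12: ready={B,C,D} → run B
t=13: ready={B,C,D} → run B
t=14: ready={B,C,D} → run B
t=15: ready={B,C,D} → run B
t=16: ready={B,C,D} → run B
t=17: ready={C,D} → run C
t=18: ready={C,D} → run C
t=19: ready={C,D} → run C
t=20: ready={D} → run D
t=21: ready={D} → run D
t=22: ready={D} → run D
t=23: ready={D} → run D
t=24: ready={D} → run D
t=25: ready={D} → run D
t=26: (idle)
t=27: (idle)
t=28: (idle)
t=29: (idle)
t=30: (idle)

running at tick 12 = B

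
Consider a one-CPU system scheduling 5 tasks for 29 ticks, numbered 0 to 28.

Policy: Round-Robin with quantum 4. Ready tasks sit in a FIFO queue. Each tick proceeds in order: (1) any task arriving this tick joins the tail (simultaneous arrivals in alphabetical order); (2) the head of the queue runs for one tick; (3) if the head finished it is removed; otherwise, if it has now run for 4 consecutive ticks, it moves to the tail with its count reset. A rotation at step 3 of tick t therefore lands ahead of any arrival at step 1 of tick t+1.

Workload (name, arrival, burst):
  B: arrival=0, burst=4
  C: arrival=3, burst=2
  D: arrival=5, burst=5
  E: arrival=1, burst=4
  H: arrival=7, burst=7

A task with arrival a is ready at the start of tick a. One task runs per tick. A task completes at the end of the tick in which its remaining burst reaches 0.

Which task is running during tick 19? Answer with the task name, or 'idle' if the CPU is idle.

running at tick 19 = H

t=0: queue=[B] q_used=0 → run B
t=1: queue=[B,E] q_used=1 → run B
t=2: queue=[B,E] q_used=2 → run B
t=3: queue=[B,E,C] q_used=3 → run B
t=4: queue=[E,C] q_used=0 → run E
t=5: queue=[E,C,D] q_used=1 → run E
t=6: queue=[E,C,D] q_used=2 → run E
t=7: queue=[E,C,D,H] q_used=3 → run E
t=8: queue=[C,D,H] q_used=0 → run C
t=9: queue=[C,D,H] q_used=1 → run C
t=10: queue=[D,H] q_used=0 → run D
t=11: queue=[D,H] q_used=1 → run D
t=12: queue=[D,H] q_used=2 → run D
t=13: queue=[D,H] q_used=3 → run D
t=14: queue=[H,D] q_used=0 → run H
t=15: queue=[H,D] q_used=1 → run H
t=16: queue=[H,D] q_used=2 → run H
t=17: queue=[H,D] q_used=3 → run H
t=18: queue=[D,H] q_used=0 → run D
t=19: queue=[H] q_used=0 → run H
t=20: queue=[H] q_used=1 → run H
t=21: queue=[H] q_used=2 → run H
t=22: (idle)
t=23: (idle)
t=24: (idle)
t=25: (idle)
t=26: (idle)
t=27: (idle)
t=28: (idle)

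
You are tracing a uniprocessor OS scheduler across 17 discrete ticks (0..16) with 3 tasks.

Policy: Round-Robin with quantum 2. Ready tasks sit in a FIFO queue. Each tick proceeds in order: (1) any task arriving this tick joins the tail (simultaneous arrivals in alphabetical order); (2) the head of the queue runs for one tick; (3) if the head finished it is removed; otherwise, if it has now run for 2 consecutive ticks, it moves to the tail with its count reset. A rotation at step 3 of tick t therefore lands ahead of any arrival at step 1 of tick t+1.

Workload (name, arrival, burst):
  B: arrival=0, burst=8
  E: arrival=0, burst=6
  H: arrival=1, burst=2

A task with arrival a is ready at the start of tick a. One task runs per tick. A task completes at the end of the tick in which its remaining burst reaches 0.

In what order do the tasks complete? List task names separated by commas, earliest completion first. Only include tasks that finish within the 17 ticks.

completion order = H, E, B

t=0: queue=[B,E] q_used=0 → run B
t=1: queue=[B,E,H] q_used=1 → run B
t=2: queue=[E,H,B] q_used=0 → run E
t=3: queue=[E,H,B] q_used=1 → run E
t=4: queue=[H,B,E] q_used=0 → run H
t=5: queue=[H,B,E] q_used=1 → run H
t=6: queue=[B,E] q_used=0 → run B
t=7: queue=[B,E] q_used=1 → run B
t=8: queue=[E,B] q_used=0 → run E
t=9: queue=[E,B] q_used=1 → run E
t=10: queue=[B,E] q_used=0 → run B
t=11: queue=[B,E] q_used=1 → run B
t=12: queue=[E,B] q_used=0 → run E
t=13: queue=[E,B] q_used=1 → run E
t=14: queue=[B] q_used=0 → run B
t=15: queue=[B] q_used=1 → run B
t=16: (idle)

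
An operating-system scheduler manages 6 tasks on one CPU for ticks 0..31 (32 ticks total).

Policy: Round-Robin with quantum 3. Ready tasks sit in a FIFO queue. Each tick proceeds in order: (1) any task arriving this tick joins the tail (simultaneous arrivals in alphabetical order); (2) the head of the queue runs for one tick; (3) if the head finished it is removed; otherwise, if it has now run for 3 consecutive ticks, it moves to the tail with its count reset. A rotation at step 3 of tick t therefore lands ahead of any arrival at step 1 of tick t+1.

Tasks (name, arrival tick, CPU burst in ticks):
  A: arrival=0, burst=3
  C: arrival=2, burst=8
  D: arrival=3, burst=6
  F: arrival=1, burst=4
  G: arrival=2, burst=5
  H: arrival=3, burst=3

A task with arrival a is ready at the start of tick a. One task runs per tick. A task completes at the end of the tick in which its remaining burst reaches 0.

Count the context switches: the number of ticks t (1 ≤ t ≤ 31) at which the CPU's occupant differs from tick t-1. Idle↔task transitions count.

context switches = 11

t=0: queue=[A] q_used=0 → run A
t=1: queue=[A,F] q_used=1 → run A
t=2: queue=[A,F,C,G] q_used=2 → run A
t=3: queue=[F,C,G,D,H] q_used=0 → run F
t=4: queue=[F,C,G,D,H] q_used=1 → run F
t=5: queue=[F,C,G,D,H] q_used=2 → run F
t=6: queue=[C,G,D,H,F] q_used=0 → run C
t=7: queue=[C,G,D,H,F] q_used=1 → run C
t=8: queue=[C,G,D,H,F] q_used=2 → run C
t=9: queue=[G,D,H,F,C] q_used=0 → run G
t=10: queue=[G,D,H,F,C] q_used=1 → run G
t=11: queue=[G,D,H,F,C] q_used=2 → run G
t=12: queue=[D,H,F,C,G] q_used=0 → run D
t=13: queue=[D,H,F,C,G] q_used=1 → run D
t=14: queue=[D,H,F,C,G] q_used=2 → run D
t=15: queue=[H,F,C,G,D] q_used=0 → run H
t=16: queue=[H,F,C,G,D] q_used=1 → run H
t=17: queue=[H,F,C,G,D] q_used=2 → run H
t=18: queue=[F,C,G,D] q_used=0 → run F
t=19: queue=[C,G,D] q_used=0 → run C
t=20: queue=[C,G,D] q_used=1 → run C
t=21: queue=[C,G,D] q_used=2 → run C
t=22: queue=[G,D,C] q_used=0 → run G
t=23: queue=[G,D,C] q_used=1 → run G
t=24: queue=[D,C] q_used=0 → run D
t=25: queue=[D,C] q_used=1 → run D
t=26: queue=[D,C] q_used=2 → run D
t=27: queue=[C] q_used=0 → run C
t=28: queue=[C] q_used=1 → run C
t=29: (idle)
t=30: (idle)
t=31: (idle)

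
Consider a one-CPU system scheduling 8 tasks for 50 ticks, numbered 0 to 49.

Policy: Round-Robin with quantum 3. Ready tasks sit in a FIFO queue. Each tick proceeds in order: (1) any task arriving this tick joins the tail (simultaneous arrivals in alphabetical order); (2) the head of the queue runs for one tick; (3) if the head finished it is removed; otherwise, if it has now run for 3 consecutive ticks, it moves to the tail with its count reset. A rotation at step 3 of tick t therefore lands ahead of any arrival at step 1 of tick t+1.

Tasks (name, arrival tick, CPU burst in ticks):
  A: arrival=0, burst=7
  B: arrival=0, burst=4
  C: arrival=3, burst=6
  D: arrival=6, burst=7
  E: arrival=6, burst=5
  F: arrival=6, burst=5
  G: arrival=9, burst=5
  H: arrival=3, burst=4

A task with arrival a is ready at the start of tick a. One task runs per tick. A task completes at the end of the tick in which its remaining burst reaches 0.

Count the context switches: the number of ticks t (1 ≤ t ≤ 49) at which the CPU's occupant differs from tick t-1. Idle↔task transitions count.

t=0: queue=[A,B] q_used=0 → run A
t=1: queue=[A,B] q_used=1 → run A
t=2: queue=[A,B] q_used=2 → run A
t=3: queue=[B,A,C,H] q_used=0 → run B
t=4: queue=[B,A,C,H] q_used=1 → run B
t=5: queue=[B,A,C,H] q_used=2 → run B
t=6: queue=[A,C,H,B,D,E,F] q_used=0 → run A
t=7: queue=[A,C,H,B,D,E,F] q_used=1 → run A
t=8: queue=[A,C,H,B,D,E,F] q_used=2 → run A
t=9: queue=[C,H,B,D,E,F,A,G] q_used=0 → run C
t=10: queue=[C,H,B,D,E,F,A,G] q_used=1 → run C
t=11: queue=[C,H,B,D,E,F,A,G] q_used=2 → run C
t=12: queue=[H,B,D,E,F,A,G,C] q_used=0 → run H
t=13: queue=[H,B,D,E,F,A,G,C] q_used=1 → run H
t=14: queue=[H,B,D,E,F,A,G,C] q_used=2 → run H
t=15: queue=[B,D,E,F,A,G,C,H] q_used=0 → run B
t=16: queue=[D,E,F,A,G,C,H] q_used=0 → run D
t=17: queue=[D,E,F,A,G,C,H] q_used=1 → run D
t=18: queue=[D,E,F,A,G,C,H] q_used=2 → run D
t=19: queue=[E,F,A,G,C,H,D] q_used=0 → run E
t=20: queue=[E,F,A,G,C,H,D] q_used=1 → run E
t=21: queue=[E,F,A,G,C,H,D] q_used=2 → run E
t=22: queue=[F,A,G,C,H,D,E] q_used=0 → run F
t=23: queue=[F,A,G,C,H,D,E] q_used=1 → run F
t=24: queue=[F,A,G,C,H,D,E] q_used=2 → run F
t=25: queue=[A,G,C,H,D,E,F] q_used=0 → run A
t=26: queue=[G,C,H,D,E,F] q_used=0 → run G
t=27: queue=[G,C,H,D,E,F] q_used=1 → run G
t=28: queue=[G,C,H,D,E,F] q_used=2 → run G
t=29: queue=[C,H,D,E,F,G] q_used=0 → run C
t=30: queue=[C,H,D,E,F,G] q_used=1 → run C
t=31: queue=[C,H,D,E,F,G] q_used=2 → run C
t=32: queue=[H,D,E,F,G] q_used=0 → run H
t=33: queue=[D,E,F,G] q_used=0 → run D
t=34: queue=[D,E,F,G] q_used=1 → run D
t=35: queue=[D,E,F,G] q_used=2 → run D
t=36: queue=[E,F,G,D] q_used=0 → run E
t=37: queue=[E,F,G,D] q_used=1 → run E
t=38: queue=[F,G,D] q_used=0 → run F
t=39: queue=[F,G,D] q_used=1 → run F
t=40: queue=[G,D] q_used=0 → run G
t=41: queue=[G,D] q_used=1 → run G
t=42: queue=[D] q_used=0 → run D
t=43: (idle)
t=44: (idle)
t=45: (idle)
t=46: (idle)
t=47: (idle)
t=48: (idle)
t=49: (idle)

context switches = 18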